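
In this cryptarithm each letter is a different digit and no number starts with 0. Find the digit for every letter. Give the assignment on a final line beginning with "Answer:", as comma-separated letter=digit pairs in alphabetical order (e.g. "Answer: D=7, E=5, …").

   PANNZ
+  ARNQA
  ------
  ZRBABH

Step 1. [col 1: Z + A ≡ H (mod 10)] several values work for A in column 1 (Z + A ≡ H (mod 10), carry-in 0); try A=5, so A=5.
Step 2. [col 1: Z + A ≡ H (mod 10)] several values work for Z in column 1 (Z + A ≡ H (mod 10), carry-in 0); try Z=1. So Z=1.
Step 3. [col 1: Z + A ≡ H (mod 10)] column 1: given Z=1, A=5, carry-in 0, and digits 1,5 already taken and all letters distinct, Z+A≡H (mod 10) forces H=6 ⇒ H=6.
Step 4. [col 2: N + Q ≡ B (mod 10)] no forcing yet in column 2 (carry-in 0); N=7 is free and consistent — try it. So N=7.
Step 5. [col 2: N + Q ≡ B (mod 10)] several values work for Q in column 2 (N + Q ≡ B (mod 10), carry-in 0); try Q=3, so Q=3.
Step 6. [col 2: N + Q ≡ B (mod 10)] column 2 reads N+Q+carry(0)=B with N=7, Q=3; with digits 1,3,5,6,7 already taken and all letters distinct, the only value for B is 0 ⇒ B=0.
Step 7. [col 4: A + R ≡ B (mod 10)] column 4: given A=5, B=0, carry-in 1, and digits 0,1,3,5,6,7 already taken and all letters distinct, A+R≡B (mod 10) forces R=4 ⇒ R=4.
Step 8. [col 5: P + A ≡ R (mod 10)] column 5 reads P+A+carry(1)=R with A=5, R=4; with digits 0,1,3,4,5,6,7 already taken and all letters distinct, the only value for P is 8. So P=8.

Answer: A=5, B=0, H=6, N=7, P=8, Q=3, R=4, Z=1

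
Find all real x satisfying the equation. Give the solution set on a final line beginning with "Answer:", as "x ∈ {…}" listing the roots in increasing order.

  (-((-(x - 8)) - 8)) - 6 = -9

Step 1. [(-((-(x - 8)) - 8)) - 6 = -9] 6 comes off first (add 6) ⇒ sub: -((-(x - 8)) - 8) = -3.
Step 2. [-((-(x - 8)) - 8) = -3] LHS negated; negate both sides ⇒ neg: (-(x - 8)) - 8 = 3.
Step 3. [(-(x - 8)) - 8 = 3] -8 is outermost — add 8 both sides, so sub: -(x - 8) = 11.
Step 4. [-(x - 8) = 11] LHS negated; negate both sides ⇒ neg: x - 8 = -11.
Step 5. [x - 8 = -11] the outer -8 inverts by adding 8, so sub: x = -3.

Answer: x ∈ {-3}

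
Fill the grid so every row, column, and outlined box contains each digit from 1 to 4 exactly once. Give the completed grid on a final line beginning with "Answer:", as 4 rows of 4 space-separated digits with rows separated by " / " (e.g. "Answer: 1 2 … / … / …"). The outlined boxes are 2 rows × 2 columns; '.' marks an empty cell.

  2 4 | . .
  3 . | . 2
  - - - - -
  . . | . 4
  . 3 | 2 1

Step 1. [r1c3∈{1,3}] row 1 places 1 nowhere but r1c3. So r1c3=1.
Step 2. [r2c2∈{1}] nothing but 1 survives at r2c2, so r2c2=1.
Step 3. [r4c1∈{4}] r4c1 is down to just 4, so r4c1=4.
Step 4. [r2c3∈{4}] nothing but 4 survives at r2c3. So r2c3=4.
Step 5. [r3c2∈{2}] nothing but 2 survives at r3c2 ⇒ r3c2=2.
Step 6. [r1c4∈{3}] r1c4 is down to just 3, so r1c4=3.
Step 7. [r3c3∈{3}] r3c3 has the single candidate 3, so r3c3=3.
Step 8. [r3c1∈{1}] r3c1's peers cover all but 1 ⇒ r3c1=1.

Answer: 2 4 1 3 / 3 1 4 2 / 1 2 3 4 / 4 3 2 1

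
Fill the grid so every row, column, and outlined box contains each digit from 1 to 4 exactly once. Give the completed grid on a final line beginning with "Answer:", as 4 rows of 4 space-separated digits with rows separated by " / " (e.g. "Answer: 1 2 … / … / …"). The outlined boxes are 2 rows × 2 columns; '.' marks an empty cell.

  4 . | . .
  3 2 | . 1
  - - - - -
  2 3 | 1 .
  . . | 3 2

Step 1. [r4c1∈{1}] nothing but 1 survives at r4c1. So r4c1=1.
Step 2. [r2c3∈{4}] r2c3 is down to just 4 ⇒ r2c3=4.
Step 3. [r3c4∈{4}] only 4 remains possible at r3c4, so r3c4=4.
Step 4. [r1c3∈{2}] nothing but 2 survives at r1c3, so r1c3=2.
Step 5. [r1c4∈{3}] r1c4 has the single candidate 3. So r1c4=3.
Step 6. [r1c2∈{1}] only 1 remains possible at r1c2. So r1c2=1.
Step 7. [r4c2∈{4}] only 4 remains possible at r4c2, so r4c2=4.

Answer: 4 1 2 3 / 3 2 4 1 / 2 3 1 4 / 1 4 3 2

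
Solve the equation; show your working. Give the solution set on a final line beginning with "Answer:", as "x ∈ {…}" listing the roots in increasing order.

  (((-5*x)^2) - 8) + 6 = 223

Step 1. [(((-5*x)^2) - 8) + 6 = 223] +6 is outermost — subtract 6 both sides, so sub: ((-5*x)^2) - 8 = 217.
Step 2. [((-5*x)^2) - 8 = 217] -8 is outermost — add 8 both sides. So sub: (-5*x)^2 = 225.
Step 3. [(-5*x)^2 = 225] √ both sides: 225 ≥ 0 gives two branches, so sqrt: -5*x = 15 or -15.
Step 4. [-5*x = 15 or -15] -5 out front; divide by -5. So div: x = -3 or 3.

Answer: x ∈ {-3, 3}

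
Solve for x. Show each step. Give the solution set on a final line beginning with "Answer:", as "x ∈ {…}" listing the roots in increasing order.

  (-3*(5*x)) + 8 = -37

Step 1. [(-3*(5*x)) + 8 = -37] 8 comes off first (subtract 8). So sub: -3*(5*x) = -45.
Step 2. [-3*(5*x) = -45] LHS = -3·(…); ÷-3 both sides, so div: 5*x = 15.
Step 3. [5*x = 15] 5 out front; divide by 5, so div: x = 3.

Answer: x ∈ {3}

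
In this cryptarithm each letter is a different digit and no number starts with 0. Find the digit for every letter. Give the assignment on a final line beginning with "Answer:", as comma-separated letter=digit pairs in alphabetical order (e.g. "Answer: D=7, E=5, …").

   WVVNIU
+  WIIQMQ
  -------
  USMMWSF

Step 1. [col 1: U + Q ≡ F (mod 10)] column 1 (U + Q ≡ F (mod 10), carry-in 0) doesn't pin F yet; pick F=5 and continue ⇒ F=5.
Step 2. [col 1: U + Q ≡ F (mod 10)] column 1 (U + Q ≡ F (mod 10), carry-in 0) doesn't pin Q yet; pick Q=4 and continue. So Q=4.
Step 3. [col 1: U + Q ≡ F (mod 10)] in column 1 we have U+Q≡F with carry-in 0; given Q=4, F=5 and digits 4,5 already taken and all letters distinct, that pins U to 1 ⇒ U=1.
Step 4. [col 2: I + M ≡ S (mod 10)] several values work for S in column 2 (I + M ≡ S (mod 10), carry-in 0); try S=6, so S=6.
Step 5. [col 2: I + M ≡ S (mod 10)] no forcing yet in column 2 (carry-in 0); M=9 is free and consistent — try it ⇒ M=9.
Step 6. [col 2: I + M ≡ S (mod 10)] from column 2 (M=9, S=6, carry-in 0, digits 1,4,5,6,9 already taken and all letters distinct): I must equal 7. So I=7.
Step 7. [col 3: N + Q ≡ W (mod 10)] column 3 (N + Q ≡ W (mod 10), carry-in 1) doesn't pin N yet; pick N=3 and continue. So N=3.
Step 8. [col 3: N + Q ≡ W (mod 10)] from column 3 (N=3, Q=4, carry-in 1, digits 1,3,4,5,6,7,9 already taken and all letters distinct): W must equal 8 ⇒ W=8.
Step 9. [col 4: V + I ≡ M (mod 10)] column 4: given I=7, M=9, carry-in 0, and digits 1,3,4,5,6,7,8,9 already taken and all letters distinct, V+I≡M (mod 10) forces V=2, so V=2.

Answer: F=5, I=7, M=9, N=3, Q=4, S=6, U=1, V=2, W=8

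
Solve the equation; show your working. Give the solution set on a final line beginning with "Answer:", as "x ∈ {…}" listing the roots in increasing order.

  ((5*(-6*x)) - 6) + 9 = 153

Step 1. [((5*(-6*x)) - 6) + 9 = 153] subtract 9: x sits inside (… + 9), so sub: (5*(-6*x)) - 6 = 144.
Step 2. [(5*(-6*x)) - 6 = 144] the outer -6 inverts by adding 6 ⇒ sub: 5*(-6*x) = 150.
Step 3. [5*(-6*x) = 150] divide by the outer 5 ⇒ div: -6*x = 30.
Step 4. [-6*x = 30] LHS = -6·(…); ÷-6 both sides, so div: x = -5.

Answer: x ∈ {-5}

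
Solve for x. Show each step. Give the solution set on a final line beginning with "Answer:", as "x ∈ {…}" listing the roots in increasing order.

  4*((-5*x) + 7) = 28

Step 1. [4*((-5*x) + 7) = 28] leading coefficient 4: divide by 4, so div: (-5*x) + 7 = 7.
Step 2. [(-5*x) + 7 = 7] 7 comes off first (subtract 7) ⇒ sub: -5*x = 0.
Step 3. [-5*x = 0] leading coefficient -5: divide by -5. So div: x = 0.

Answer: x ∈ {0}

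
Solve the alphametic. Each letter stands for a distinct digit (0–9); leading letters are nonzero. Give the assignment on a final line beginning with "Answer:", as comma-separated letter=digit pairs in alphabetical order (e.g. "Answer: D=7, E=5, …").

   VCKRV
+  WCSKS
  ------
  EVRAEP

Step 1. [col 1: V + S ≡ P (mod 10)] several values work for P in column 1 (V + S ≡ P (mod 10), carry-in 0); try P=7, so P=7.
Step 2. [col 1: V + S ≡ P (mod 10)] column 1 (V + S ≡ P (mod 10), carry-in 0) doesn't pin V yet; pick V=2 and continue, so V=2.
Step 3. [E] E is the leading digit of a 6-digit sum of two 5-digit numbers; the final carry is exactly 1, so E=1.
Step 4. [col 1: V + S ≡ P (mod 10)] column 1: given V=2, P=7, carry-in 0, and digits 1,2,7 already taken and all letters distinct, V+S≡P (mod 10) forces S=5. So S=5.
Step 5. [col 2: R + K ≡ E (mod 10)] no forcing yet in column 2 (carry-in 0); K=8 is free and consistent — try it. So K=8.
Step 6. [col 2: R + K ≡ E (mod 10)] in column 2 we have R+K≡E with carry-in 0; given K=8, E=1 and digits 1,2,5,7,8 already taken and all letters distinct, that pins R to 3, so R=3.
Step 7. [col 3: K + S ≡ A (mod 10)] in column 3 we have K+S≡A with carry-in 1; given K=8, S=5 and digits 1,2,3,5,7,8 already taken and all letters distinct, that pins A to 4 ⇒ A=4.
Step 8. [col 4: C + C ≡ R (mod 10)] column 4: given R=3, carry-in 1, and digits 1,2,3,4,5,7,8 already taken and all letters distinct, C+C≡R (mod 10) forces C=6. So C=6.
Step 9. [col 5: V + W ≡ V (mod 10)] from column 5 (V=2, carry-in 1, digits 1,2,3,4,5,6,7,8 already taken and all letters distinct): W must equal 9, so W=9.

Answer: A=4, C=6, E=1, K=8, P=7, R=3, S=5, V=2, W=9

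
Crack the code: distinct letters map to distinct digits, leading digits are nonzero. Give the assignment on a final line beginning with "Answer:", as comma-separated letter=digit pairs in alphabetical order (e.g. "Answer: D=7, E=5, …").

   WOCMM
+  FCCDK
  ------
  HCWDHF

Step 1. [H] H is the leading digit of a 6-digit sum of two 5-digit numbers; the final carry is exactly 1, so H=1.
Step 2. [col 1: M + K ≡ F (mod 10)] column 1 (M + K ≡ F (mod 10), carry-in 0) doesn't pin K yet; pick K=3 and continue ⇒ K=3.
Step 3. [col 1: M + K ≡ F (mod 10)] several values work for F in column 1 (M + K ≡ F (mod 10), carry-in 0); try F=9. So F=9.
Step 4. [col 1: M + K ≡ F (mod 10)] from column 1 (K=3, F=9, carry-in 0, digits 1,3,9 already taken and all letters distinct): M must equal 6. So M=6.
Step 5. [col 2: M + D ≡ H (mod 10)] column 2: given M=6, H=1, carry-in 0, and digits 1,3,6,9 already taken and all letters distinct, M+D≡H (mod 10) forces D=5. So D=5.
Step 6. [col 3: C + C ≡ D (mod 10)] C=7 is one option consistent with column 3 (C + C ≡ D (mod 10), carry-in 1) — take it ⇒ C=7.
Step 7. [col 4: O + C ≡ W (mod 10)] W=8 is one option consistent with column 4 (O + C ≡ W (mod 10), carry-in 1) — take it ⇒ W=8.
Step 8. [col 4: O + C ≡ W (mod 10)] from column 4 (C=7, W=8, carry-in 1, digits 1,3,5,6,7,8,9 already taken and all letters distinct): O must equal 0, so O=0.

Answer: C=7, D=5, F=9, H=1, K=3, M=6, O=0, W=8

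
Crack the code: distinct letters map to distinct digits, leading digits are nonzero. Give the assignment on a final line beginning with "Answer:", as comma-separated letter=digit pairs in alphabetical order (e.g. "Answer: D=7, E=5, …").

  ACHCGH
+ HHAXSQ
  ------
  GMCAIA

Step 1. [col 1: H + Q ≡ A (mod 10)] column 1 (H + Q ≡ A (mod 10), carry-in 0) doesn't pin A yet; pick A=3 and continue, so A=3.
Step 2. [col 1: H + Q ≡ A (mod 10)] several values work for H in column 1 (H + Q ≡ A (mod 10), carry-in 0); try H=2 ⇒ H=2.
Step 3. [col 1: H + Q ≡ A (mod 10)] column 1: given H=2, A=3, carry-in 0, and digits 2,3 already taken and all letters distinct, H+Q≡A (mod 10) forces Q=1 ⇒ Q=1.
Step 4. [col 2: G + S ≡ I (mod 10)] S=4 is one option consistent with column 2 (G + S ≡ I (mod 10), carry-in 0) — take it. So S=4.
Step 5. [col 2: G + S ≡ I (mod 10)] several values work for I in column 2 (G + S ≡ I (mod 10), carry-in 0); try I=9, so I=9.
Step 6. [col 2: G + S ≡ I (mod 10)] column 2: given S=4, I=9, carry-in 0, and digits 1,2,3,4,9 already taken and all letters distinct, G+S≡I (mod 10) forces G=5 ⇒ G=5.
Step 7. [col 3: C + X ≡ A (mod 10)] several values work for C in column 3 (C + X ≡ A (mod 10), carry-in 0); try C=6 ⇒ C=6.
Step 8. [col 3: C + X ≡ A (mod 10)] from column 3 (C=6, A=3, carry-in 0, digits 1,2,3,4,5,6,9 already taken and all letters distinct): X must equal 7 ⇒ X=7.
Step 9. [col 5: C + H ≡ M (mod 10)] column 5 reads C+H+carry(0)=M with C=6, H=2; with digits 1,2,3,4,5,6,7,9 already taken and all letters distinct, the only value for M is 8. So M=8.

Answer: A=3, C=6, G=5, H=2, I=9, M=8, Q=1, S=4, X=7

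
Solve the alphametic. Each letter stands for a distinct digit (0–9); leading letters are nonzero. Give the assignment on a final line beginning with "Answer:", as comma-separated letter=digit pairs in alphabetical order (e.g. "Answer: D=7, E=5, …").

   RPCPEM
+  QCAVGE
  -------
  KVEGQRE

Step 1. [K] adding two 6-digit numbers gives at most 6+1 digits, and here it does — K is that final carry and must be 1. So K=1.
Step 2. [col 1: M + E ≡ E (mod 10)] column 1 reads M+E+carry(0)=E with nothing yet; with digits 1 already taken and all letters distinct, the only value for M is 0. So M=0.
Step 3. [col 1: M + E ≡ E (mod 10)] E=6 is one option consistent with column 1 (M + E ≡ E (mod 10), carry-in 0) — take it. So E=6.
Step 4. [col 2: E + G ≡ R (mod 10)] several values work for R in column 2 (E + G ≡ R (mod 10), carry-in 0); try R=5 ⇒ R=5.
Step 5. [col 2: E + G ≡ R (mod 10)] column 2: given E=6, R=5, carry-in 0, and digits 0,1,5,6 already taken and all letters distinct, E+G≡R (mod 10) forces G=9. So G=9.
Step 6. [col 3: P + V ≡ Q (mod 10)] several values work for Q in column 3 (P + V ≡ Q (mod 10), carry-in 1); try Q=8 ⇒ Q=8.
Step 7. [col 3: P + V ≡ Q (mod 10)] V=3 is one option consistent with column 3 (P + V ≡ Q (mod 10), carry-in 1) — take it ⇒ V=3.
Step 8. [col 3: P + V ≡ Q (mod 10)] column 3 reads P+V+carry(1)=Q with V=3, Q=8; with digits 0,1,3,5,6,8,9 already taken and all letters distinct, the only value for P is 4. So P=4.
Step 9. [col 4: C + A ≡ G (mod 10)] C=2 is one option consistent with column 4 (C + A ≡ G (mod 10), carry-in 0) — take it. So C=2.
Step 10. [col 4: C + A ≡ G (mod 10)] from column 4 (C=2, G=9, carry-in 0, digits 0,1,2,3,4,5,6,8,9 already taken and all letters distinct): A must equal 7. So A=7.

Answer: A=7, C=2, E=6, G=9, K=1, M=0, P=4, Q=8, R=5, V=3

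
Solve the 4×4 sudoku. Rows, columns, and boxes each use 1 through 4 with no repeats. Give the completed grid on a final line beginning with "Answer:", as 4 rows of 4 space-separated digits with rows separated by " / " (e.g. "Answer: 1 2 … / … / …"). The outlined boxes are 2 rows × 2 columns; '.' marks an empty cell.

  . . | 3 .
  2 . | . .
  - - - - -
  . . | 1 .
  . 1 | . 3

Step 1. [r4c1∈{4}] only 4 remains possible at r4c1, so r4c1=4.
Step 2. [r1c4∈{1,2,4}] row 1 places 2 nowhere but r1c4. So r1c4=2.
Step 3. [r2c3∈{4}] r2c3 is down to just 4 ⇒ r2c3=4.
Step 4. [r3c2∈{2,3}] in row 3, 2 fits only at r3c2. So r3c2=2.
Step 5. [r2c2∈{3}] r2c2 has the single candidate 3. So r2c2=3.
Step 6. [r3c4∈{4}] r3c4 has the single candidate 4. So r3c4=4.
Step 7. [r4c3∈{2}] r4c3 has the single candidate 2 ⇒ r4c3=2.
Step 8. [r3c1∈{3}] nothing but 3 survives at r3c1. So r3c1=3.
Step 9. [r1c2∈{4}] r1c2 is down to just 4 ⇒ r1c2=4.
Step 10. [r1c1∈{1}] r1c1 has the single candidate 1 ⇒ r1c1=1.
Step 11. [r2c4∈{1}] nothing but 1 survives at r2c4. So r2c4=1.

Answer: 1 4 3 2 / 2 3 4 1 / 3 2 1 4 / 4 1 2 3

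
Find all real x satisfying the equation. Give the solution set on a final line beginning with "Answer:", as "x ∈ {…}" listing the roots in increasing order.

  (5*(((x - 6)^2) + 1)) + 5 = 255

Step 1. [(5*(((x - 6)^2) + 1)) + 5 = 255] the outer +5 inverts by subtracting 5, so sub: 5*(((x - 6)^2) + 1) = 250.
Step 2. [5*(((x - 6)^2) + 1) = 250] divide by the outer 5 ⇒ div: ((x - 6)^2) + 1 = 50.
Step 3. [((x - 6)^2) + 1 = 50] the outer +1 inverts by subtracting 1 ⇒ sub: (x - 6)^2 = 49.
Step 4. [(x - 6)^2 = 49] 49 ≥ 0, LHS is (·)² — take ±√, so sqrt: x - 6 = 7 or -7.
Step 5. [x - 6 = 7 or -7] -6 is outermost — add 6 both sides ⇒ sub: x = 13 or -1.

Answer: x ∈ {-1, 13}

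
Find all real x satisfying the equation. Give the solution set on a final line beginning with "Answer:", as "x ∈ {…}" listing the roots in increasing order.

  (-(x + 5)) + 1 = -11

Step 1. [(-(x + 5)) + 1 = -11] peel the +1: subtract 1 from each side, so sub: -(x + 5) = -12.
Step 2. [-(x + 5) = -12] LHS negated; negate both sides. So neg: x + 5 = 12.
Step 3. [x + 5 = 12] subtract 5: x sits inside (… + 5). So sub: x = 7.

Answer: x ∈ {7}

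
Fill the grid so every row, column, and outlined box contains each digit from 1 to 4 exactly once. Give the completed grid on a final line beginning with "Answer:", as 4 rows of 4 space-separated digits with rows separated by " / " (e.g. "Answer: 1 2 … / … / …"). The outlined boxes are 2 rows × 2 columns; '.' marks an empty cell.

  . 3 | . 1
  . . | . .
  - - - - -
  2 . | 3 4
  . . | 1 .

Step 1. [r1c1∈{4}] r1c1's peers cover all but 4, so r1c1=4.
Step 2. [r2c2∈{1,2}] 2 has one home in col 2: r2c2. So r2c2=2.
Step 3. [r2c4∈{3}] nothing but 3 survives at r2c4, so r2c4=3.
Step 4. [r2c1∈{1}] nothing but 1 survives at r2c1 ⇒ r2c1=1.
Step 5. [r2c3∈{4}] r2c3's peers cover all but 4. So r2c3=4.
Step 6. [r1c3∈{2}] r1c3 has the single candidate 2. So r1c3=2.
Step 7. [r4c4∈{2}] nothing but 2 survives at r4c4, so r4c4=2.
Step 8. [r4c1∈{3}] r4c1 has the single candidate 3. So r4c1=3.
Step 9. [r3c2∈{1}] nothing but 1 survives at r3c2, so r3c2=1.
Step 10. [r4c2∈{4}] nothing but 4 survives at r4c2, so r4c2=4.

Answer: 4 3 2 1 / 1 2 4 3 / 2 1 3 4 / 3 4 1 2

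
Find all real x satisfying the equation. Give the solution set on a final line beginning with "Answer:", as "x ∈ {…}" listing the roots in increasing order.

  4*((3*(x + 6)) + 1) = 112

Step 1. [4*((3*(x + 6)) + 1) = 112] leading coefficient 4: divide by 4, so div: (3*(x + 6)) + 1 = 28.
Step 2. [(3*(x + 6)) + 1 = 28] the outer +1 inverts by subtracting 1 ⇒ sub: 3*(x + 6) = 27.
Step 3. [3*(x + 6) = 27] LHS = 3·(…); ÷3 both sides, so div: x + 6 = 9.
Step 4. [x + 6 = 9] the outer +6 inverts by subtracting 6 ⇒ sub: x = 3.

Answer: x ∈ {3}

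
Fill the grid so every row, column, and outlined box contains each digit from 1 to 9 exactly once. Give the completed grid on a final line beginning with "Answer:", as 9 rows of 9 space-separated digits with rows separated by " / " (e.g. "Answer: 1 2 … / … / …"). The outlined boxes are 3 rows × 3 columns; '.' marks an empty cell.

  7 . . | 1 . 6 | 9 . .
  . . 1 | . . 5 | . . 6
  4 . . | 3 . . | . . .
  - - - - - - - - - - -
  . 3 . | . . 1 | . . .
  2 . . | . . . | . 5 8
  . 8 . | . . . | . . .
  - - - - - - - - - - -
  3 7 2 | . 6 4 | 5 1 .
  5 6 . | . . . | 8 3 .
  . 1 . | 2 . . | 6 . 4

Step 1. [r5c2∈{4,9}] 4 has one home in col 2: r5c2. So r5c2=4.
Step 2. [r9c5∈{3,5,7,8,9}] across row 9, 5 lands solely at r9c5. So r9c5=5.
Step 3. [r3c3∈{5,6,8,9}] row 3 places 6 nowhere but r3c3, so r3c3=6.
Step 4. [r2c7∈{2,3,4,7}] row 2 places 3 nowhere but r2c7, so r2c7=3.
Step 5. [r8c9∈{2,7,9}] across row 8, 2 lands solely at r8c9. So r8c9=2.
Step 6. [r9c8∈{7,9}] across box 9, 7 lands solely at r9c8 ⇒ r9c8=7.
Step 7. [r6c9∈{1,3,7,9}] col 9 places 3 nowhere but r6c9 ⇒ r6c9=3.
Step 8. [r7c4∈{8,9}] in row 7, 8 fits only at r7c4, so r7c4=8.
Step 9. [r4c5∈{2,4,7,8,9}] r4c5 is the only open cell in row 4 admitting 8. So r4c5=8.
Step 10. [r5c4∈{6,7,9}] r5c4 is the only open cell in row 5 admitting 6, so r5c4=6.
Step 11. [r3c6∈{2,7,8,9}] 8 has one home in col 6: r3c6 ⇒ r3c6=8.
Step 12. [r3c8∈{2}] nothing but 2 survives at r3c8. So r3c8=2.
Step 13. [r6c6∈{2,7,9}] 2 has one home in col 6: r6c6. So r6c6=2.
Step 14. [r6c1∈{1,6,9}] 1 has one home in col 1: r6c1 ⇒ r6c1=1.
Step 15. [r1c9∈{5}] only 5 remains possible at r1c9 ⇒ r1c9=5.
Step 16. [r5c5∈{3,7,9}] 3 has one home in col 5: r5c5 ⇒ r5c5=3.
Step 17. [r6c8∈{4,6,9}] row 6 places 6 nowhere but r6c8. So r6c8=6.
Step 18. [r4c8∈{4,9}] col 8 places 9 nowhere but r4c8, so r4c8=9.
Step 19. [r4c9∈{7}] only 7 remains possible at r4c9 ⇒ r4c9=7.
Step 20. [r6c7∈{4}] only 4 remains possible at r6c7 ⇒ r6c7=4.
Step 21. [r8c5∈{1,7,9}] 1 has one home in row 8: r8c5 ⇒ r8c5=1.
Step 22. [r1c2∈{2}] r1c2 has the single candidate 2. So r1c2=2.
Step 23. [r2c2∈{9}] only 9 remains possible at r2c2 ⇒ r2c2=9.
Step 24. [r9c1∈{8,9}] col 1 places 9 nowhere but r9c1 ⇒ r9c1=9.
Step 25. [r1c5∈{4}] r1c5's peers cover all but 4, so r1c5=4.
Step 26. [r2c4∈{7}] only 7 remains possible at r2c4 ⇒ r2c4=7.
Step 27. [r6c5∈{7,9}] across col 5, 7 lands solely at r6c5 ⇒ r6c5=7.
Step 28. [r5c6∈{9}] only 9 remains possible at r5c6, so r5c6=9.
Step 29. [r1c8∈{8}] r1c8's peers cover all but 8. So r1c8=8.
Step 30. [r4c3∈{5}] nothing but 5 survives at r4c3, so r4c3=5.
Step 31. [r3c9∈{1}] r3c9 has the single candidate 1, so r3c9=1.
Step 32. [r2c5∈{2}] r2c5 is down to just 2 ⇒ r2c5=2.
Step 33. [r4c7∈{2}] r4c7 has the single candidate 2, so r4c7=2.
Step 34. [r1c3∈{3}] only 3 remains possible at r1c3 ⇒ r1c3=3.
Step 35. [r9c3∈{8}] nothing but 8 survives at r9c3 ⇒ r9c3=8.
Step 36. [r8c4∈{9}] only 9 remains possible at r8c4, so r8c4=9.
Step 37. [r9c6∈{3}] r9c6 is down to just 3 ⇒ r9c6=3.
Step 38. [r2c8∈{4}] nothing but 4 survives at r2c8. So r2c8=4.
Step 39. [r8c3∈{4}] r8c3's peers cover all but 4. So r8c3=4.
Step 40. [r5c3∈{7}] r5c3 is down to just 7, so r5c3=7.
Step 41. [r3c2∈{5}] r3c2 has the single candidate 5, so r3c2=5.
Step 42. [r6c4∈{5}] only 5 remains possible at r6c4, so r6c4=5.
Step 43. [r5c7∈{1}] nothing but 1 survives at r5c7. So r5c7=1.
Step 44. [r2c1∈{8}] r2c1's peers cover all but 8, so r2c1=8.
Step 45. [r8c6∈{7}] only 7 remains possible at r8c6, so r8c6=7.
Step 46. [r4c4∈{4}] r4c4 has the single candidate 4. So r4c4=4.
Step 47. [r7c9∈{9}] r7c9's peers cover all but 9 ⇒ r7c9=9.
Step 48. [r3c5∈{9}] r3c5 is down to just 9, so r3c5=9.
Step 49. [r3c7∈{7}] r3c7 is down to just 7 ⇒ r3c7=7.
Step 50. [r6c3∈{9}] only 9 remains possible at r6c3 ⇒ r6c3=9.
Step 51. [r4c1∈{6}] only 6 remains possible at r4c1, so r4c1=6.

Answer: 7 2 3 1 4 6 9 8 5 / 8 9 1 7 2 5 3 4 6 / 4 5 6 3 9 8 7 2 1 / 6 3 5 4 8 1 2 9 7 / 2 4 7 6 3 9 1 5 8 / 1 8 9 5 7 2 4 6 3 / 3 7 2 8 6 4 5 1 9 / 5 6 4 9 1 7 8 3 2 / 9 1 8 2 5 3 6 7 4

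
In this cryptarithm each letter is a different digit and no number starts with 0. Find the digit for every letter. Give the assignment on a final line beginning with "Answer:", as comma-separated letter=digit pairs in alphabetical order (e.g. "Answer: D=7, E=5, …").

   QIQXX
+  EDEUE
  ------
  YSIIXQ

Step 1. [col 1: X + E ≡ Q (mod 10)] column 1 (X + E ≡ Q (mod 10), carry-in 0) doesn't pin E yet; pick E=6 and continue ⇒ E=6.
Step 2. [Y] Y is the leading digit of a 6-digit sum of two 5-digit numbers; the final carry is exactly 1. So Y=1.
Step 3. [col 1: X + E ≡ Q (mod 10)] no forcing yet in column 1 (carry-in 0); Q=8 is free and consistent — try it, so Q=8.
Step 4. [col 1: X + E ≡ Q (mod 10)] column 1 reads X+E+carry(0)=Q with E=6, Q=8; with digits 1,6,8 already taken and all letters distinct, the only value for X is 2. So X=2.
Step 5. [col 2: X + U ≡ X (mod 10)] column 2 reads X+U+carry(0)=X with X=2; with digits 1,2,6,8 already taken and all letters distinct, the only value for U is 0, so U=0.
Step 6. [col 3: Q + E ≡ I (mod 10)] in column 3 we have Q+E≡I with carry-in 0; given Q=8, E=6 and digits 0,1,2,6,8 already taken and all letters distinct, that pins I to 4. So I=4.
Step 7. [col 4: I + D ≡ I (mod 10)] column 4 reads I+D+carry(1)=I with I=4; with digits 0,1,2,4,6,8 already taken and all letters distinct, the only value for D is 9 ⇒ D=9.
Step 8. [col 5: Q + E ≡ S (mod 10)] column 5: given Q=8, E=6, carry-in 1, and digits 0,1,2,4,6,8,9 already taken and all letters distinct, Q+E≡S (mod 10) forces S=5, so S=5.

Answer: D=9, E=6, I=4, Q=8, S=5, U=0, X=2, Y=1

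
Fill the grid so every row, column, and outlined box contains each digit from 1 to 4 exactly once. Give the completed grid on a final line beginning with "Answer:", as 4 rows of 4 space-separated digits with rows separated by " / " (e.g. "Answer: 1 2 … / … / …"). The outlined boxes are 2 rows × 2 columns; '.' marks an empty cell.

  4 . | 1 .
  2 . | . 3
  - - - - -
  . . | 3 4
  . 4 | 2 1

Step 1. [r3c1∈{1}] r3c1's peers cover all but 1. So r3c1=1.
Step 2. [r2c3∈{4}] r2c3's peers cover all but 4, so r2c3=4.
Step 3. [r3c2∈{2}] r3c2's peers cover all but 2. So r3c2=2.
Step 4. [r4c1∈{3}] nothing but 3 survives at r4c1 ⇒ r4c1=3.
Step 5. [r2c2∈{1}] only 1 remains possible at r2c2, so r2c2=1.
Step 6. [r1c2∈{3}] nothing but 3 survives at r1c2 ⇒ r1c2=3.
Step 7. [r1c4∈{2}] r1c4's peers cover all but 2. So r1c4=2.

Answer: 4 3 1 2 / 2 1 4 3 / 1 2 3 4 / 3 4 2 1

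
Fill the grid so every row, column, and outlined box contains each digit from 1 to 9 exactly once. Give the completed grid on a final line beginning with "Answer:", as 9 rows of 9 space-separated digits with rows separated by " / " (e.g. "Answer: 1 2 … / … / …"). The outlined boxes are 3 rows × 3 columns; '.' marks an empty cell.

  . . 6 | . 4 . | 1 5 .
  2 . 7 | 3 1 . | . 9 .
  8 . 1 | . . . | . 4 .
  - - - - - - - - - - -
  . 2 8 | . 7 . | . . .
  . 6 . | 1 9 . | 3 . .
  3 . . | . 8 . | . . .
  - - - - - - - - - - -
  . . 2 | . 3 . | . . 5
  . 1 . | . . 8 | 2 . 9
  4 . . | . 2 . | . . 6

Step 1. [r8c4∈{4,5,6,7}] across row 8, 4 lands solely at r8c4. So r8c4=4.
Step 2. [r1c1∈{9}] r1c1 is down to just 9, so r1c1=9.
Step 3. [r4c7∈{4,5,6,9}] across row 4, 9 lands solely at r4c7 ⇒ r4c7=9.
Step 4. [r6c7∈{4,5,6,7}] 5 has one home in col 7: r6c7 ⇒ r6c7=5.
Step 5. [r1c2∈{3}] r1c2's peers cover all but 3. So r1c2=3.
Step 6. [r3c2∈{5}] nothing but 5 survives at r3c2. So r3c2=5.
Step 7. [r8c5∈{5,6}] in col 5, 5 fits only at r8c5 ⇒ r8c5=5.
Step 8. [r3c5∈{6}] r3c5 is down to just 6 ⇒ r3c5=6.
Step 9. [r3c7∈{7}] r3c7's peers cover all but 7, so r3c7=7.
Step 10. [r9c7∈{8}] r9c7 has the single candidate 8 ⇒ r9c7=8.
Step 11. [r4c4∈{5,6}] col 4 places 5 nowhere but r4c4 ⇒ r4c4=5.
Step 12. [r9c3∈{3,5,9}] row 9 places 5 nowhere but r9c3 ⇒ r9c3=5.
Step 13. [r5c3∈{4}] r5c3 is down to just 4 ⇒ r5c3=4.
Step 14. [r5c6∈{2}] nothing but 2 survives at r5c6. So r5c6=2.
Step 15. [r6c8∈{1,2,6,7}] in col 8, 2 fits only at r6c8, so r6c8=2.
Step 16. [r6c9∈{1,4,7}] 1 has one home in row 6: r6c9 ⇒ r6c9=1.
Step 17. [r6c2∈{7,9}] row 6 places 7 nowhere but r6c2. So r6c2=7.
Step 18. [r3c6∈{9}] nothing but 9 survives at r3c6 ⇒ r3c6=9.
Step 19. [r1c6∈{7}] r1c6 has the single candidate 7. So r1c6=7.
Step 20. [r9c8∈{1,3,7}] row 9 places 3 nowhere but r9c8, so r9c8=3.
Step 21. [r6c4∈{6}] nothing but 6 survives at r6c4 ⇒ r6c4=6.
Step 22. [r8c8∈{7}] r8c8 has the single candidate 7, so r8c8=7.
Step 23. [r9c2∈{9}] nothing but 9 survives at r9c2. So r9c2=9.
Step 24. [r2c9∈{8}] r2c9 is down to just 8. So r2c9=8.
Step 25. [r1c9∈{2}] nothing but 2 survives at r1c9 ⇒ r1c9=2.
Step 26. [r7c6∈{1,6}] 6 has one home in col 6: r7c6, so r7c6=6.
Step 27. [r4c6∈{3,4}] row 4 places 3 nowhere but r4c6, so r4c6=3.
Step 28. [r9c4∈{7}] only 7 remains possible at r9c4, so r9c4=7.
Step 29. [r2c2∈{4}] r2c2 is down to just 4 ⇒ r2c2=4.
Step 30. [r6c3∈{9}] r6c3 is down to just 9 ⇒ r6c3=9.
Step 31. [r1c4∈{8}] r1c4 is down to just 8, so r1c4=8.
Step 32. [r3c9∈{3}] nothing but 3 survives at r3c9 ⇒ r3c9=3.
Step 33. [r7c4∈{9}] only 9 remains possible at r7c4. So r7c4=9.
Step 34. [r7c2∈{8}] r7c2 is down to just 8, so r7c2=8.
Step 35. [r4c9∈{4}] nothing but 4 survives at r4c9, so r4c9=4.
Step 36. [r5c9∈{7}] nothing but 7 survives at r5c9 ⇒ r5c9=7.
Step 37. [r6c6∈{4}] r6c6's peers cover all but 4. So r6c6=4.
Step 38. [r8c3∈{3}] nothing but 3 survives at r8c3, so r8c3=3.
Step 39. [r9c6∈{1}] r9c6's peers cover all but 1. So r9c6=1.
Step 40. [r5c8∈{8}] nothing but 8 survives at r5c8, so r5c8=8.
Step 41. [r2c6∈{5}] r2c6 is down to just 5. So r2c6=5.
Step 42. [r5c1∈{5}] nothing but 5 survives at r5c1. So r5c1=5.
Step 43. [r4c1∈{1}] r4c1's peers cover all but 1, so r4c1=1.
Step 44. [r2c7∈{6}] r2c7's peers cover all but 6, so r2c7=6.
Step 45. [r3c4∈{2}] only 2 remains possible at r3c4, so r3c4=2.
Step 46. [r4c8∈{6}] only 6 remains possible at r4c8, so r4c8=6.
Step 47. [r7c1∈{7}] r7c1 has the single candidate 7. So r7c1=7.
Step 48. [r7c8∈{1}] nothing but 1 survives at r7c8 ⇒ r7c8=1.
Step 49. [r7c7∈{4}] nothing but 4 survives at r7c7, so r7c7=4.
Step 50. [r8c1∈{6}] only 6 remains possible at r8c1 ⇒ r8c1=6.

Answer: 9 3 6 8 4 7 1 5 2 / 2 4 7 3 1 5 6 9 8 / 8 5 1 2 6 9 7 4 3 / 1 2 8 5 7 3 9 6 4 / 5 6 4 1 9 2 3 8 7 / 3 7 9 6 8 4 5 2 1 / 7 8 2 9 3 6 4 1 5 / 6 1 3 4 5 8 2 7 9 / 4 9 5 7 2 1 8 3 6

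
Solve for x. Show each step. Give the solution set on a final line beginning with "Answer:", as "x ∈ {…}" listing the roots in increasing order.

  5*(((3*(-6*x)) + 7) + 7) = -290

Step 1. [5*(((3*(-6*x)) + 7) + 7) = -290] 5·(inner) — divide through by 5. So div: ((3*(-6*x)) + 7) + 7 = -58.
Step 2. [((3*(-6*x)) + 7) + 7 = -58] peel the +7: subtract 7 from each side ⇒ sub: (3*(-6*x)) + 7 = -65.
Step 3. [(3*(-6*x)) + 7 = -65] subtract 7: x sits inside (… + 7), so sub: 3*(-6*x) = -72.
Step 4. [3*(-6*x) = -72] 3 out front; divide by 3, so div: -6*x = -24.
Step 5. [-6*x = -24] -6 out front; divide by -6. So div: x = 4.

Answer: x ∈ {4}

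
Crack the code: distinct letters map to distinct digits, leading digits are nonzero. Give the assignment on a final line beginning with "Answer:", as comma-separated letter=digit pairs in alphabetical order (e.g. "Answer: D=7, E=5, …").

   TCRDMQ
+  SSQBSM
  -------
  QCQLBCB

Step 1. [col 1: Q + M ≡ B (mod 10)] column 1 (Q + M ≡ B (mod 10), carry-in 0) doesn't pin Q yet; pick Q=1 and continue ⇒ Q=1.
Step 2. [col 1: Q + M ≡ B (mod 10)] M=5 is one option consistent with column 1 (Q + M ≡ B (mod 10), carry-in 0) — take it. So M=5.
Step 3. [col 1: Q + M ≡ B (mod 10)] column 1: given Q=1, M=5, carry-in 0, and digits 1,5 already taken and all letters distinct, Q+M≡B (mod 10) forces B=6, so B=6.
Step 4. [col 2: M + S ≡ C (mod 10)] column 2 (M + S ≡ C (mod 10), carry-in 0) doesn't pin S yet; pick S=8 and continue. So S=8.
Step 5. [col 2: M + S ≡ C (mod 10)] column 2 reads M+S+carry(0)=C with M=5, S=8; with digits 1,5,6,8 already taken and all letters distinct, the only value for C is 3 ⇒ C=3.
Step 6. [col 3: D + B ≡ B (mod 10)] column 3 reads D+B+carry(1)=B with B=6; with digits 1,3,5,6,8 already taken and all letters distinct, the only value for D is 9 ⇒ D=9.
Step 7. [col 4: R + Q ≡ L (mod 10)] L=2 is one option consistent with column 4 (R + Q ≡ L (mod 10), carry-in 1) — take it, so L=2.
Step 8. [col 4: R + Q ≡ L (mod 10)] from column 4 (Q=1, L=2, carry-in 1, digits 1,2,3,5,6,8,9 already taken and all letters distinct): R must equal 0. So R=0.
Step 9. [col 6: T + S ≡ C (mod 10)] column 6 reads T+S+carry(1)=C with S=8, C=3; with digits 0,1,2,3,5,6,8,9 already taken and all letters distinct, the only value for T is 4. So T=4.

Answer: B=6, C=3, D=9, L=2, M=5, Q=1, R=0, S=8, T=4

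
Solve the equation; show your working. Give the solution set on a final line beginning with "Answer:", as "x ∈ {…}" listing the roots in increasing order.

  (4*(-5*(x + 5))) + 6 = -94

Step 1. [(4*(-5*(x + 5))) + 6 = -94] +6 is outermost — subtract 6 both sides ⇒ sub: 4*(-5*(x + 5)) = -100.
Step 2. [4*(-5*(x + 5)) = -100] LHS = 4·(…); ÷4 both sides, so div: -5*(x + 5) = -25.
Step 3. [-5*(x + 5) = -25] -5 out front; divide by -5. So div: x + 5 = 5.
Step 4. [x + 5 = 5] 5 comes off first (subtract 5) ⇒ sub: x = 0.

Answer: x ∈ {0}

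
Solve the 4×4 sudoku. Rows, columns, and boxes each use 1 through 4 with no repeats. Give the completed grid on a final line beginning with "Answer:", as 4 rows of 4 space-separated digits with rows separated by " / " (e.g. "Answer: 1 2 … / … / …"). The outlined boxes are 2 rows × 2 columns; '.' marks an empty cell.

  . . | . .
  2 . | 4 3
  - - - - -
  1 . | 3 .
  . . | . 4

Step 1. [r3c4∈{2}] only 2 remains possible at r3c4 ⇒ r3c4=2.
Step 2. [r4c1∈{3}] r4c1 has the single candidate 3, so r4c1=3.
Step 3. [r1c2∈{1,3,4}] across row 1, 3 lands solely at r1c2, so r1c2=3.
Step 4. [r4c3∈{1}] only 1 remains possible at r4c3, so r4c3=1.
Step 5. [r4c2∈{2}] r4c2 is down to just 2, so r4c2=2.
Step 6. [r1c3∈{2}] r1c3's peers cover all but 2. So r1c3=2.
Step 7. [r1c4∈{1}] nothing but 1 survives at r1c4, so r1c4=1.
Step 8. [r2c2∈{1}] r2c2 has the single candidate 1, so r2c2=1.
Step 9. [r3c2∈{4}] r3c2 is down to just 4. So r3c2=4.
Step 10. [r1c1∈{4}] r1c1 is down to just 4. So r1c1=4.

Answer: 4 3 2 1 / 2 1 4 3 / 1 4 3 2 / 3 2 1 4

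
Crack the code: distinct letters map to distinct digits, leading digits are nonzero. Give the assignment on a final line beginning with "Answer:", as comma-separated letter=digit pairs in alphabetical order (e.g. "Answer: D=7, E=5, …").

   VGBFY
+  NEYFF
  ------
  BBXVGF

Step 1. [B] adding two 5-digit numbers gives at most 5+1 digits, and here it does — B is that final carry and must be 1 ⇒ B=1.
Step 2. [col 1: Y + F ≡ F (mod 10)] column 1 reads Y+F+carry(0)=F with nothing yet; with digits 1 already taken and all letters distinct, the only value for Y is 0. So Y=0.
Step 3. [col 1: Y + F ≡ F (mod 10)] several values work for F in column 1 (Y + F ≡ F (mod 10), carry-in 0); try F=7. So F=7.
Step 4. [col 2: F + F ≡ G (mod 10)] from column 2 (F=7, carry-in 0, digits 0,1,7 already taken and all letters distinct): G must equal 4 ⇒ G=4.
Step 5. [col 3: B + Y ≡ V (mod 10)] column 3: given B=1, Y=0, carry-in 1, and digits 0,1,4,7 already taken and all letters distinct, B+Y≡V (mod 10) forces V=2, so V=2.
Step 6. [col 4: G + E ≡ X (mod 10)] E=9 is one option consistent with column 4 (G + E ≡ X (mod 10), carry-in 0) — take it, so E=9.
Step 7. [col 4: G + E ≡ X (mod 10)] from column 4 (G=4, E=9, carry-in 0, digits 0,1,2,4,7,9 already taken and all letters distinct): X must equal 3, so X=3.
Step 8. [col 5: V + N ≡ B (mod 10)] in column 5 we have V+N≡B with carry-in 1; given V=2, B=1 and digits 0,1,2,3,4,7,9 already taken and all letters distinct, that pins N to 8. So N=8.

Answer: B=1, E=9, F=7, G=4, N=8, V=2, X=3, Y=0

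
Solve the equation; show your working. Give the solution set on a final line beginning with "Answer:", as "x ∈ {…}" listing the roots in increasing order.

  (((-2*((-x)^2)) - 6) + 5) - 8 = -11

Step 1. [(((-2*((-x)^2)) - 6) + 5) - 8 = -11] 8 comes off first (add 8). So sub: ((-2*((-x)^2)) - 6) + 5 = -3.
Step 2. [((-2*((-x)^2)) - 6) + 5 = -3] subtract 5: x sits inside (… + 5), so sub: (-2*((-x)^2)) - 6 = -8.
Step 3. [(-2*((-x)^2)) - 6 = -8] 6 comes off first (add 6), so sub: -2*((-x)^2) = -2.
Step 4. [-2*((-x)^2) = -2] leading coefficient -2: divide by -2 ⇒ div: (-x)^2 = 1.
Step 5. [(-x)^2 = 1] LHS squared, RHS 1 ≥ 0: apply √ (±). So sqrt: -x = 1 or -1.
Step 6. [-x = 1 or -1] flip signs both sides ⇒ neg: x = -1 or 1.

Answer: x ∈ {-1, 1}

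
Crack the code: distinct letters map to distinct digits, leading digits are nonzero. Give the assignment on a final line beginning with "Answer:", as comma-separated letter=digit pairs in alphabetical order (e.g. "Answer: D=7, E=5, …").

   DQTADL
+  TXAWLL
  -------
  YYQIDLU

Step 1. [col 1: L + L ≡ U (mod 10)] no forcing yet in column 1 (carry-in 0); L=8 is free and consistent — try it. So L=8.
Step 2. [col 1: L + L ≡ U (mod 10)] from column 1 (L=8, carry-in 0, digits 8 already taken and all letters distinct): U must equal 6. So U=6.
Step 3. [Y] Y is the leading digit of a 7-digit sum of two 6-digit numbers; the final carry is exactly 1, so Y=1.
Step 4. [col 2: D + L ≡ L (mod 10)] column 2 reads D+L+carry(1)=L with L=8; with digits 1,6,8 already taken and all letters distinct, the only value for D is 9, so D=9.
Step 5. [col 3: A + W ≡ D (mod 10)] A=5 is one option consistent with column 3 (A + W ≡ D (mod 10), carry-in 1) — take it ⇒ A=5.
Step 6. [col 3: A + W ≡ D (mod 10)] column 3: given A=5, D=9, carry-in 1, and digits 1,5,6,8,9 already taken and all letters distinct, A+W≡D (mod 10) forces W=3. So W=3.
Step 7. [col 4: T + A ≡ I (mod 10)] I=7 is one option consistent with column 4 (T + A ≡ I (mod 10), carry-in 0) — take it. So I=7.
Step 8. [col 4: T + A ≡ I (mod 10)] column 4 reads T+A+carry(0)=I with A=5, I=7; with digits 1,3,5,6,7,8,9 already taken and all letters distinct, the only value for T is 2, so T=2.
Step 9. [col 5: Q + X ≡ Q (mod 10)] from column 5 (nothing yet, carry-in 0, digits 1,2,3,5,6,7,8,9 already taken and all letters distinct): Q must equal 4. So Q=4.
Step 10. [col 5: Q + X ≡ Q (mod 10)] column 5: given Q=4, carry-in 0, and digits 1,2,3,4,5,6,7,8,9 already taken and all letters distinct, Q+X≡Q (mod 10) forces X=0, so X=0.

Answer: A=5, D=9, I=7, L=8, Q=4, T=2, U=6, W=3, X=0, Y=1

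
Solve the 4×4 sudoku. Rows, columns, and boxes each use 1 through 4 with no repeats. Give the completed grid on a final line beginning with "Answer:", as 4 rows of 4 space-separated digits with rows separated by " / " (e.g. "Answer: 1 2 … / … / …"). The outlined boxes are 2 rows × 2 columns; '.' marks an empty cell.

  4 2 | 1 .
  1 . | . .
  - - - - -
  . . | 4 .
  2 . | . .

Step 1. [r2c2∈{3}] r2c2 has the single candidate 3. So r2c2=3.
Step 2. [r3c4∈{1,2,3}] across row 3, 2 lands solely at r3c4, so r3c4=2.
Step 3. [r4c4∈{1,3}] across col 4, 1 lands solely at r4c4, so r4c4=1.
Step 4. [r1c4∈{3}] r1c4's peers cover all but 3. So r1c4=3.
Step 5. [r3c1∈{3}] r3c1 is down to just 3, so r3c1=3.
Step 6. [r4c3∈{3}] r4c3 is down to just 3, so r4c3=3.
Step 7. [r3c2∈{1}] r3c2 is down to just 1, so r3c2=1.
Step 8. [r4c2∈{4}] r4c2 has the single candidate 4 ⇒ r4c2=4.
Step 9. [r2c4∈{4}] nothing but 4 survives at r2c4. So r2c4=4.
Step 10. [r2c3∈{2}] nothing but 2 survives at r2c3 ⇒ r2c3=2.

Answer: 4 2 1 3 / 1 3 2 4 / 3 1 4 2 / 2 4 3 1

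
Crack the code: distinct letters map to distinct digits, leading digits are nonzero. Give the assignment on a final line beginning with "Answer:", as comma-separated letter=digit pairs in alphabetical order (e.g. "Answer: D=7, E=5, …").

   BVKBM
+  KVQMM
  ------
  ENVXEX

Step 1. [col 1: M + M ≡ X (mod 10)] column 1 (M + M ≡ X (mod 10), carry-in 0) doesn't pin X yet; pick X=4 and continue, so X=4.
Step 2. [E] adding two 5-digit numbers gives at most 5+1 digits, and here it does — E is that final carry and must be 1 ⇒ E=1.
Step 3. [col 1: M + M ≡ X (mod 10)] no forcing yet in column 1 (carry-in 0); M=7 is free and consistent — try it. So M=7.
Step 4. [col 2: B + M ≡ E (mod 10)] column 2 reads B+M+carry(1)=E with M=7, E=1; with digits 1,4,7 already taken and all letters distinct, the only value for B is 3. So B=3.
Step 5. [col 3: K + Q ≡ X (mod 10)] column 3 (K + Q ≡ X (mod 10), carry-in 1) doesn't pin Q yet; pick Q=5 and continue ⇒ Q=5.
Step 6. [col 3: K + Q ≡ X (mod 10)] column 3 reads K+Q+carry(1)=X with Q=5, X=4; with digits 1,3,4,5,7 already taken and all letters distinct, the only value for K is 8, so K=8.
Step 7. [col 4: V + V ≡ V (mod 10)] column 4: given nothing yet, carry-in 1, and digits 1,3,4,5,7,8 already taken and all letters distinct, V+V≡V (mod 10) forces V=9. So V=9.
Step 8. [col 5: B + K ≡ N (mod 10)] in column 5 we have B+K≡N with carry-in 1; given B=3, K=8 and digits 1,3,4,5,7,8,9 already taken and all letters distinct, that pins N to 2. So N=2.

Answer: B=3, E=1, K=8, M=7, N=2, Q=5, V=9, X=4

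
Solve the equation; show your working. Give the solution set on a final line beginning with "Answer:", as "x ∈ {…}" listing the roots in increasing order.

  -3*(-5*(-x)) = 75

Step 1. [-3*(-5*(-x)) = 75] -3·(inner) — divide through by -3, so div: -5*(-x) = -25.
Step 2. [-5*(-x) = -25] LHS = -5·(…); ÷-5 both sides ⇒ div: -x = 5.
Step 3. [-x = 5] LHS negated; negate both sides, so neg: x = -5.

Answer: x ∈ {-5}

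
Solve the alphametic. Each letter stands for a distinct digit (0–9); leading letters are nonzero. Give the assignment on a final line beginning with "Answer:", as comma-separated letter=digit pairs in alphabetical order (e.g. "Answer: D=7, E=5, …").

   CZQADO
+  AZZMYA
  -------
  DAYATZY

Step 1. [col 1: O + A ≡ Y (mod 10)] no forcing yet in column 1 (carry-in 0); Y=7 is free and consistent — try it. So Y=7.
Step 2. [col 1: O + A ≡ Y (mod 10)] A=4 is one option consistent with column 1 (O + A ≡ Y (mod 10), carry-in 0) — take it ⇒ A=4.
Step 3. [col 1: O + A ≡ Y (mod 10)] column 1 reads O+A+carry(0)=Y with A=4, Y=7; with digits 4,7 already taken and all letters distinct, the only value for O is 3, so O=3.
Step 4. [col 2: D + Y ≡ Z (mod 10)] column 2 (D + Y ≡ Z (mod 10), carry-in 0) doesn't pin Z yet; pick Z=8 and continue. So Z=8.
Step 5. [col 2: D + Y ≡ Z (mod 10)] column 2 reads D+Y+carry(0)=Z with Y=7, Z=8; with digits 3,4,7,8 already taken and all letters distinct, the only value for D is 1, so D=1.
Step 6. [col 3: A + M ≡ T (mod 10)] no forcing yet in column 3 (carry-in 0); M=6 is free and consistent — try it ⇒ M=6.
Step 7. [col 3: A + M ≡ T (mod 10)] in column 3 we have A+M≡T with carry-in 0; given A=4, M=6 and digits 1,3,4,6,7,8 already taken and all letters distinct, that pins T to 0 ⇒ T=0.
Step 8. [col 4: Q + Z ≡ A (mod 10)] column 4: given Z=8, A=4, carry-in 1, and digits 0,1,3,4,6,7,8 already taken and all letters distinct, Q+Z≡A (mod 10) forces Q=5, so Q=5.
Step 9. [col 6: C + A ≡ A (mod 10)] column 6 reads C+A+carry(1)=A with A=4; with digits 0,1,3,4,5,6,7,8 already taken and all letters distinct, the only value for C is 9 ⇒ C=9.

Answer: A=4, C=9, D=1, M=6, O=3, Q=5, T=0, Y=7, Z=8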